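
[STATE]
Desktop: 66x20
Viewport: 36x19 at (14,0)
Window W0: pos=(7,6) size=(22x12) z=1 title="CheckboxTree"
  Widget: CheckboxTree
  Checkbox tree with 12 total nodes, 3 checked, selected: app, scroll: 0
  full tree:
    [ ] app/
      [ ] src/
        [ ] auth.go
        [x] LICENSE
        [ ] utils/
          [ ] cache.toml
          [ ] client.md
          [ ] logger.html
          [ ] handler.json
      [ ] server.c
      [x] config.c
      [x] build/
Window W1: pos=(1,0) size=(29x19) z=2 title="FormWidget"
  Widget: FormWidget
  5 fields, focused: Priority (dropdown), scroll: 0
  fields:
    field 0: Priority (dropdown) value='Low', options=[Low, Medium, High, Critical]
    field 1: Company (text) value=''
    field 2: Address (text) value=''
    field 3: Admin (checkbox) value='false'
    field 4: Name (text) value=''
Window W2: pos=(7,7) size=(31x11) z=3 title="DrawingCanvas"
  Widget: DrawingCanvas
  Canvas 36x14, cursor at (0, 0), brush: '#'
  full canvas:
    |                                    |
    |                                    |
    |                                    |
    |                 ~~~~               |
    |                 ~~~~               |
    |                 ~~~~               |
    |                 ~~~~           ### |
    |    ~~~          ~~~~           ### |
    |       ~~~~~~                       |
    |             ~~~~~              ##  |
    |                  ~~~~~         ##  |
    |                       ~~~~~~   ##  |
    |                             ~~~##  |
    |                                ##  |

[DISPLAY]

━━━━━━━━━━━━━━━┓                    
               ┃                    
───────────────┨                    
  [Low       ▼]┃                    
  [           ]┃                    
  [           ]┃                    
  [ ]          ┃                    
━━━━━━━━━━━━━━━━━━━━━━━┓            
ngCanvas               ┃            
───────────────────────┨            
                       ┃            
                       ┃            
                       ┃            
           ~~~~        ┃            
           ~~~~        ┃            
           ~~~~        ┃            
           ~~~~        ┃            
━━━━━━━━━━━━━━━━━━━━━━━┛            
━━━━━━━━━━━━━━━┛                    


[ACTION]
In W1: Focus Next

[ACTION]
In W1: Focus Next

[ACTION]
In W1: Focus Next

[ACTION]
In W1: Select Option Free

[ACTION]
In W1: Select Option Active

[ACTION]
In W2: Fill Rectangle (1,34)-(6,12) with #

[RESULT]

━━━━━━━━━━━━━━━┓                    
               ┃                    
───────────────┨                    
  [Low       ▼]┃                    
  [           ]┃                    
  [           ]┃                    
  [ ]          ┃                    
━━━━━━━━━━━━━━━━━━━━━━━┓            
ngCanvas               ┃            
───────────────────────┨            
                       ┃            
      #################┃            
      #################┃            
      #################┃            
      #################┃            
      #################┃            
      #################┃            
━━━━━━━━━━━━━━━━━━━━━━━┛            
━━━━━━━━━━━━━━━┛                    


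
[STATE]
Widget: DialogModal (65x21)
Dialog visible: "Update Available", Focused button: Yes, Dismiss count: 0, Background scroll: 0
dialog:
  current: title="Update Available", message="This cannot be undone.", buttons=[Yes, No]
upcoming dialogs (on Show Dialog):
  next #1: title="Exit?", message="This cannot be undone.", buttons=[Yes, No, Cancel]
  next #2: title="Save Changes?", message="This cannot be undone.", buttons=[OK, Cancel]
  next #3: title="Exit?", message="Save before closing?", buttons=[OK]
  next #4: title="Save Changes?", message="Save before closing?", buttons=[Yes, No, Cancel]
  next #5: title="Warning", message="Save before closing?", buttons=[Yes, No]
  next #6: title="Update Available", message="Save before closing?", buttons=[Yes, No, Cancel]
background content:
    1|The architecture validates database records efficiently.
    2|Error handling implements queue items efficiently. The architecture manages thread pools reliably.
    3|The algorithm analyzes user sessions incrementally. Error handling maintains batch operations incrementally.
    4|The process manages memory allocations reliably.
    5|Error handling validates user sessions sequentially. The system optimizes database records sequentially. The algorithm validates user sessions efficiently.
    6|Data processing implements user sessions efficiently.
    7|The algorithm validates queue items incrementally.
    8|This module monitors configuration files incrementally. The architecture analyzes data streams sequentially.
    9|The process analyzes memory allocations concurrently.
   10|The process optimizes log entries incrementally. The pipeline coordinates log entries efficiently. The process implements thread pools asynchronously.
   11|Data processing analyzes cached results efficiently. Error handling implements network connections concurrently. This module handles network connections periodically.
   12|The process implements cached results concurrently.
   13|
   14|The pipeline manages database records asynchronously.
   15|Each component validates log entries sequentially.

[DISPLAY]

The architecture validates database records efficiently.         
Error handling implements queue items efficiently. The architectu
The algorithm analyzes user sessions incrementally. Error handlin
The process manages memory allocations reliably.                 
Error handling validates user sessions sequentially. The system o
Data processing implements user sessions efficiently.            
The algorithm validates queue items incrementally.               
This module monitors configuration files incrementally. The archi
The process analyze┌────────────────────────┐rrently.            
The process optimiz│    Update Available    │ly. The pipeline coo
Data processing ana│ This cannot be undone. │iently. Error handli
The process impleme│       [Yes]  No        │ently.              
                   └────────────────────────┘                    
The pipeline manages database records asynchronously.            
Each component validates log entries sequentially.               
                                                                 
                                                                 
                                                                 
                                                                 
                                                                 
                                                                 


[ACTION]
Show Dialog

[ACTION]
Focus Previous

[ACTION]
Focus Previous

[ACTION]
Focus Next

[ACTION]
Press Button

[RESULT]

The architecture validates database records efficiently.         
Error handling implements queue items efficiently. The architectu
The algorithm analyzes user sessions incrementally. Error handlin
The process manages memory allocations reliably.                 
Error handling validates user sessions sequentially. The system o
Data processing implements user sessions efficiently.            
The algorithm validates queue items incrementally.               
This module monitors configuration files incrementally. The archi
The process analyzes memory allocations concurrently.            
The process optimizes log entries incrementally. The pipeline coo
Data processing analyzes cached results efficiently. Error handli
The process implements cached results concurrently.              
                                                                 
The pipeline manages database records asynchronously.            
Each component validates log entries sequentially.               
                                                                 
                                                                 
                                                                 
                                                                 
                                                                 
                                                                 


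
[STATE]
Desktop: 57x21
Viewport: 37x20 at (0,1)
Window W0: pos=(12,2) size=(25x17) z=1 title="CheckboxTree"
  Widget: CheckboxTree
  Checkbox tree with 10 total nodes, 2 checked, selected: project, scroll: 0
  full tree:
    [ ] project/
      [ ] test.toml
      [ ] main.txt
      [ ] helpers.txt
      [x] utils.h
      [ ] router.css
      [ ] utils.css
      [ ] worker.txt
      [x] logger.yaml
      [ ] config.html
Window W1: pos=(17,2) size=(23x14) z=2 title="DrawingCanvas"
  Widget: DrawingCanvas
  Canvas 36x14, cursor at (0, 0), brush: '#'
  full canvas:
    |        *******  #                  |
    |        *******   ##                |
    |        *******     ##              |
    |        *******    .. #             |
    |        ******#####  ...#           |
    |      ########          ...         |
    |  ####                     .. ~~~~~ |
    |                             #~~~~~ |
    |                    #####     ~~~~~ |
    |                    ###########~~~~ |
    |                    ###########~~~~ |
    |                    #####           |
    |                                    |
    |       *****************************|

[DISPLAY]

                                     
            ┏━━━━┏━━━━━━━━━━━━━━━━━━━
            ┃ Che┃ DrawingCanvas     
            ┠────┠───────────────────
            ┃>[-]┃+       *******  # 
            ┃   [┃        *******   #
            ┃   [┃        *******    
            ┃   [┃        *******    
            ┃   [┃        ******#####
            ┃   [┃      ########     
            ┃   [┃  ####             
            ┃   [┃                   
            ┃   [┃                   
            ┃   [┃                   
            ┃    ┗━━━━━━━━━━━━━━━━━━━
            ┃                       ┃
            ┃                       ┃
            ┗━━━━━━━━━━━━━━━━━━━━━━━┛
                                     
                                     


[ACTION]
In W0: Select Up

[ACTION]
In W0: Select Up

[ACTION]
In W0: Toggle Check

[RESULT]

                                     
            ┏━━━━┏━━━━━━━━━━━━━━━━━━━
            ┃ Che┃ DrawingCanvas     
            ┠────┠───────────────────
            ┃>[x]┃+       *******  # 
            ┃   [┃        *******   #
            ┃   [┃        *******    
            ┃   [┃        *******    
            ┃   [┃        ******#####
            ┃   [┃      ########     
            ┃   [┃  ####             
            ┃   [┃                   
            ┃   [┃                   
            ┃   [┃                   
            ┃    ┗━━━━━━━━━━━━━━━━━━━
            ┃                       ┃
            ┃                       ┃
            ┗━━━━━━━━━━━━━━━━━━━━━━━┛
                                     
                                     


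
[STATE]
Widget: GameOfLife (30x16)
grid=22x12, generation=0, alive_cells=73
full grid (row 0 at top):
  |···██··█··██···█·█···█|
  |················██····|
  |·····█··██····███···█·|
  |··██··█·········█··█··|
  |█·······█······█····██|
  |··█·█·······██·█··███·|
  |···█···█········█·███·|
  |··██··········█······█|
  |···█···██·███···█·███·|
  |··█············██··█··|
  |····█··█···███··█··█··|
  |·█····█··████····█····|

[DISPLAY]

Gen: 0                        
···██··█··██···█·█···█        
················██····        
·····█··██····███···█·        
··██··█·········█··█··        
█·······█······█····██        
··█·█·······██·█··███·        
···█···█········█·███·        
··██··········█······█        
···█···██·███···█·███·        
··█············██··█··        
····█··█···███··█··█··        
·█····█··████····█····        
                              
                              
                              


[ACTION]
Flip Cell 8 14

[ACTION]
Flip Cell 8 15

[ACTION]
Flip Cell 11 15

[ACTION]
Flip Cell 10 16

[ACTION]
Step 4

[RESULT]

Gen: 4                        
·········█············        
········█·█···········        
··············█·······        
·······█·█····█···█···        
·███····█······█··█·██        
···················█··        
·███·······██······█··        
··········█··█······█·        
·········█··········█·        
················█████·        
···········█······█···        
············██··█·····        
                              
                              
                              


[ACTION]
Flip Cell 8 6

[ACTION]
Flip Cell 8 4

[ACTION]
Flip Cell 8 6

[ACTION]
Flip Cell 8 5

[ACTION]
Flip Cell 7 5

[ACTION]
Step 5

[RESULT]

Gen: 9                        
········███···········        
········█·█···········        
·······█··█···········        
·······█·█············        
·······███············        
···██·················        
···██·················        
···█·█················        
···█·█················        
···██·················        
······················        
······················        
                              
                              
                              


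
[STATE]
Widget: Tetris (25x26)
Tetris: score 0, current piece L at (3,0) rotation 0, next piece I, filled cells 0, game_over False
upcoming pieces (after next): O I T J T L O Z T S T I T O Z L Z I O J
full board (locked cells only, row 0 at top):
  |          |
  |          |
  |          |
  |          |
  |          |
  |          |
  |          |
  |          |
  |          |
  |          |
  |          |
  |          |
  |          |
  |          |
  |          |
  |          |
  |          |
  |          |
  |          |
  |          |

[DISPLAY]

     ▒    │Next:         
   ▒▒▒    │████          
          │              
          │              
          │              
          │              
          │Score:        
          │0             
          │              
          │              
          │              
          │              
          │              
          │              
          │              
          │              
          │              
          │              
          │              
          │              
          │              
          │              
          │              
          │              
          │              
          │              


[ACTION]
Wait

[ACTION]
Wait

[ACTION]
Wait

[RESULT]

          │Next:         
          │████          
          │              
     ▒    │              
   ▒▒▒    │              
          │              
          │Score:        
          │0             
          │              
          │              
          │              
          │              
          │              
          │              
          │              
          │              
          │              
          │              
          │              
          │              
          │              
          │              
          │              
          │              
          │              
          │              


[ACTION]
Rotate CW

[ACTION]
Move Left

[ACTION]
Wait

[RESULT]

          │Next:         
          │████          
          │              
          │              
  ▒       │              
  ▒       │              
  ▒▒      │Score:        
          │0             
          │              
          │              
          │              
          │              
          │              
          │              
          │              
          │              
          │              
          │              
          │              
          │              
          │              
          │              
          │              
          │              
          │              
          │              


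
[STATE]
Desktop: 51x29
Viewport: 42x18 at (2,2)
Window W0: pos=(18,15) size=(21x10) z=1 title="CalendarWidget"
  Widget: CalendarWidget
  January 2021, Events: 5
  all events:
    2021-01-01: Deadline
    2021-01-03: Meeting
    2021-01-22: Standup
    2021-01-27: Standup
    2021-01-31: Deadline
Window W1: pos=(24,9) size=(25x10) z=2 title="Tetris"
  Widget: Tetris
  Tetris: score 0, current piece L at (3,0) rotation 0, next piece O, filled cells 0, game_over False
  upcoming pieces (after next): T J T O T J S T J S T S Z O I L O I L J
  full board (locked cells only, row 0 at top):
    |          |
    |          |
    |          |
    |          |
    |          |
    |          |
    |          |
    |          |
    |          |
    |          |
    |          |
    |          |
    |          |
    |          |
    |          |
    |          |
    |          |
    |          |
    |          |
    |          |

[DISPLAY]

                                          
                                          
                                          
                                          
                                          
                                          
                                          
                      ┏━━━━━━━━━━━━━━━━━━━
                      ┃ Tetris            
                      ┠───────────────────
                      ┃          │Next:   
                      ┃          │▓▓      
                      ┃          │▓▓      
                ┏━━━━━┃          │        
                ┃ Cale┃          │        
                ┠─────┃          │        
                ┃    J┗━━━━━━━━━━━━━━━━━━━
                ┃Mo Tu We Th Fr Sa S┃     


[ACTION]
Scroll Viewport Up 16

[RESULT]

                                          
                                          
                                          
                                          
                                          
                                          
                                          
                                          
                                          
                      ┏━━━━━━━━━━━━━━━━━━━
                      ┃ Tetris            
                      ┠───────────────────
                      ┃          │Next:   
                      ┃          │▓▓      
                      ┃          │▓▓      
                ┏━━━━━┃          │        
                ┃ Cale┃          │        
                ┠─────┃          │        


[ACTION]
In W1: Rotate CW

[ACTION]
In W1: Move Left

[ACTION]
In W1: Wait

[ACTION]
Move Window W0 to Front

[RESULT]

                                          
                                          
                                          
                                          
                                          
                                          
                                          
                                          
                                          
                      ┏━━━━━━━━━━━━━━━━━━━
                      ┃ Tetris            
                      ┠───────────────────
                      ┃          │Next:   
                      ┃          │▓▓      
                      ┃          │▓▓      
                ┏━━━━━━━━━━━━━━━━━━━┓     
                ┃ CalendarWidget    ┃     
                ┠───────────────────┨     


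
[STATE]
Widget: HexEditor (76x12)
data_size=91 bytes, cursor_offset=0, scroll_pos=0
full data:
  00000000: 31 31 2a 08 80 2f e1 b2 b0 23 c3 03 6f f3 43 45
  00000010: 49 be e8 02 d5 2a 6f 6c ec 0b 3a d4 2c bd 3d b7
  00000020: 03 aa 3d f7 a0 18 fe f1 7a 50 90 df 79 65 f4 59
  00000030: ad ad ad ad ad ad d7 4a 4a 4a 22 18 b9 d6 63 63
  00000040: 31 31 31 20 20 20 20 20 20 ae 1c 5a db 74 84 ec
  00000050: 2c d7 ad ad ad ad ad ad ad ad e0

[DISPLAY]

00000000  31 31 2a 08 80 2f e1 b2  b0 23 c3 03 6f f3 43 45  |11*../...#..o.C
00000010  49 be e8 02 d5 2a 6f 6c  ec 0b 3a d4 2c bd 3d b7  |I....*ol..:.,.=
00000020  03 aa 3d f7 a0 18 fe f1  7a 50 90 df 79 65 f4 59  |..=.....zP..ye.
00000030  ad ad ad ad ad ad d7 4a  4a 4a 22 18 b9 d6 63 63  |.......JJJ"...c
00000040  31 31 31 20 20 20 20 20  20 ae 1c 5a db 74 84 ec  |111      ..Z.t.
00000050  2c d7 ad ad ad ad ad ad  ad ad e0                 |,..........    
                                                                            
                                                                            
                                                                            
                                                                            
                                                                            
                                                                            


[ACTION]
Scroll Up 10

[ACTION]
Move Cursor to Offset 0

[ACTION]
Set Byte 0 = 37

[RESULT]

00000000  37 31 2a 08 80 2f e1 b2  b0 23 c3 03 6f f3 43 45  |71*../...#..o.C
00000010  49 be e8 02 d5 2a 6f 6c  ec 0b 3a d4 2c bd 3d b7  |I....*ol..:.,.=
00000020  03 aa 3d f7 a0 18 fe f1  7a 50 90 df 79 65 f4 59  |..=.....zP..ye.
00000030  ad ad ad ad ad ad d7 4a  4a 4a 22 18 b9 d6 63 63  |.......JJJ"...c
00000040  31 31 31 20 20 20 20 20  20 ae 1c 5a db 74 84 ec  |111      ..Z.t.
00000050  2c d7 ad ad ad ad ad ad  ad ad e0                 |,..........    
                                                                            
                                                                            
                                                                            
                                                                            
                                                                            
                                                                            


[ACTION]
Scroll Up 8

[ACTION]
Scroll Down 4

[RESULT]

00000040  31 31 31 20 20 20 20 20  20 ae 1c 5a db 74 84 ec  |111      ..Z.t.
00000050  2c d7 ad ad ad ad ad ad  ad ad e0                 |,..........    
                                                                            
                                                                            
                                                                            
                                                                            
                                                                            
                                                                            
                                                                            
                                                                            
                                                                            
                                                                            


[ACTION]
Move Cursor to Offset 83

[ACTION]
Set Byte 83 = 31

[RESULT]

00000040  31 31 31 20 20 20 20 20  20 ae 1c 5a db 74 84 ec  |111      ..Z.t.
00000050  2c d7 ad 31 ad ad ad ad  ad ad e0                 |,..1.......    
                                                                            
                                                                            
                                                                            
                                                                            
                                                                            
                                                                            
                                                                            
                                                                            
                                                                            
                                                                            


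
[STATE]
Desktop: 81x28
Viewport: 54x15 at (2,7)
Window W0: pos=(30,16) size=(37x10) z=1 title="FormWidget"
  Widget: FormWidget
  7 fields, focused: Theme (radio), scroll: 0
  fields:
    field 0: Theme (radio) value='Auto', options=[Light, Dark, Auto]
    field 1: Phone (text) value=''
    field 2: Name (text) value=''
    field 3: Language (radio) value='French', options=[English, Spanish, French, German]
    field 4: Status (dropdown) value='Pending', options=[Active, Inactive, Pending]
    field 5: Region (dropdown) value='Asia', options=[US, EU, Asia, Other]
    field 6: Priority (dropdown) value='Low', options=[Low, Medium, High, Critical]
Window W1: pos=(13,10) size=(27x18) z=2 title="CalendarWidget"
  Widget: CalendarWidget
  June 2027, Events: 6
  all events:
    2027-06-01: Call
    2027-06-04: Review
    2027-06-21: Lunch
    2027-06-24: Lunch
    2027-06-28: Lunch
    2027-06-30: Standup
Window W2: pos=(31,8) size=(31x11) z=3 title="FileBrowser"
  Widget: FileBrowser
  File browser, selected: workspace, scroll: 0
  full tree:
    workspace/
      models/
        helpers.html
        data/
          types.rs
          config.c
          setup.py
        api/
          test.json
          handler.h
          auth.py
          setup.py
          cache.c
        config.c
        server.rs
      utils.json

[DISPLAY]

                                                      
                             ┏━━━━━━━━━━━━━━━━━━━━━━━━
                             ┃ FileBrowser            
           ┏━━━━━━━━━━━━━━━━━┠────────────────────────
           ┃ CalendarWidget  ┃> [-] workspace/        
           ┠─────────────────┃    [+] models/         
           ┃        June 2027┃    utils.json          
           ┃Mo Tu We Th Fr Sa┃                        
           ┃    1*  2  3  4* ┃                        
           ┃ 7  8  9 10 11 12┃                        
           ┃14 15 16 17 18 19┃                        
           ┃21* 22 23 24* 25 ┗━━━━━━━━━━━━━━━━━━━━━━━━
           ┃28* 29 30*               ┃     ( ) Light  
           ┃                         ┃     [          
           ┃                         ┃     [          


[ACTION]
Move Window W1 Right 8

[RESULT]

                                                      
                             ┏━━━━━━━━━━━━━━━━━━━━━━━━
                             ┃ FileBrowser            
                   ┏━━━━━━━━━┠────────────────────────
                   ┃ Calendar┃> [-] workspace/        
                   ┠─────────┃    [+] models/         
                   ┃        J┃    utils.json          
                   ┃Mo Tu We ┃                        
                   ┃    1*  2┃                        
                   ┃ 7  8  9 ┃                        
                   ┃14 15 16 ┃                        
                   ┃21* 22 23┗━━━━━━━━━━━━━━━━━━━━━━━━
                   ┃28* 29 30*               ┃ Light  
                   ┃                         ┃        
                   ┃                         ┃        


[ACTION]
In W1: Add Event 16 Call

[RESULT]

                                                      
                             ┏━━━━━━━━━━━━━━━━━━━━━━━━
                             ┃ FileBrowser            
                   ┏━━━━━━━━━┠────────────────────────
                   ┃ Calendar┃> [-] workspace/        
                   ┠─────────┃    [+] models/         
                   ┃        J┃    utils.json          
                   ┃Mo Tu We ┃                        
                   ┃    1*  2┃                        
                   ┃ 7  8  9 ┃                        
                   ┃14 15 16*┃                        
                   ┃21* 22 23┗━━━━━━━━━━━━━━━━━━━━━━━━
                   ┃28* 29 30*               ┃ Light  
                   ┃                         ┃        
                   ┃                         ┃        


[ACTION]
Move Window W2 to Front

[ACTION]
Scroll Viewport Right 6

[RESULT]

                                                      
                       ┏━━━━━━━━━━━━━━━━━━━━━━━━━━━━━┓
                       ┃ FileBrowser                 ┃
             ┏━━━━━━━━━┠─────────────────────────────┨
             ┃ Calendar┃> [-] workspace/             ┃
             ┠─────────┃    [+] models/              ┃
             ┃        J┃    utils.json               ┃
             ┃Mo Tu We ┃                             ┃
             ┃    1*  2┃                             ┃
             ┃ 7  8  9 ┃                             ┃
             ┃14 15 16*┃                             ┃
             ┃21* 22 23┗━━━━━━━━━━━━━━━━━━━━━━━━━━━━━┛
             ┃28* 29 30*               ┃ Light  ( ) Da
             ┃                         ┃              
             ┃                         ┃              


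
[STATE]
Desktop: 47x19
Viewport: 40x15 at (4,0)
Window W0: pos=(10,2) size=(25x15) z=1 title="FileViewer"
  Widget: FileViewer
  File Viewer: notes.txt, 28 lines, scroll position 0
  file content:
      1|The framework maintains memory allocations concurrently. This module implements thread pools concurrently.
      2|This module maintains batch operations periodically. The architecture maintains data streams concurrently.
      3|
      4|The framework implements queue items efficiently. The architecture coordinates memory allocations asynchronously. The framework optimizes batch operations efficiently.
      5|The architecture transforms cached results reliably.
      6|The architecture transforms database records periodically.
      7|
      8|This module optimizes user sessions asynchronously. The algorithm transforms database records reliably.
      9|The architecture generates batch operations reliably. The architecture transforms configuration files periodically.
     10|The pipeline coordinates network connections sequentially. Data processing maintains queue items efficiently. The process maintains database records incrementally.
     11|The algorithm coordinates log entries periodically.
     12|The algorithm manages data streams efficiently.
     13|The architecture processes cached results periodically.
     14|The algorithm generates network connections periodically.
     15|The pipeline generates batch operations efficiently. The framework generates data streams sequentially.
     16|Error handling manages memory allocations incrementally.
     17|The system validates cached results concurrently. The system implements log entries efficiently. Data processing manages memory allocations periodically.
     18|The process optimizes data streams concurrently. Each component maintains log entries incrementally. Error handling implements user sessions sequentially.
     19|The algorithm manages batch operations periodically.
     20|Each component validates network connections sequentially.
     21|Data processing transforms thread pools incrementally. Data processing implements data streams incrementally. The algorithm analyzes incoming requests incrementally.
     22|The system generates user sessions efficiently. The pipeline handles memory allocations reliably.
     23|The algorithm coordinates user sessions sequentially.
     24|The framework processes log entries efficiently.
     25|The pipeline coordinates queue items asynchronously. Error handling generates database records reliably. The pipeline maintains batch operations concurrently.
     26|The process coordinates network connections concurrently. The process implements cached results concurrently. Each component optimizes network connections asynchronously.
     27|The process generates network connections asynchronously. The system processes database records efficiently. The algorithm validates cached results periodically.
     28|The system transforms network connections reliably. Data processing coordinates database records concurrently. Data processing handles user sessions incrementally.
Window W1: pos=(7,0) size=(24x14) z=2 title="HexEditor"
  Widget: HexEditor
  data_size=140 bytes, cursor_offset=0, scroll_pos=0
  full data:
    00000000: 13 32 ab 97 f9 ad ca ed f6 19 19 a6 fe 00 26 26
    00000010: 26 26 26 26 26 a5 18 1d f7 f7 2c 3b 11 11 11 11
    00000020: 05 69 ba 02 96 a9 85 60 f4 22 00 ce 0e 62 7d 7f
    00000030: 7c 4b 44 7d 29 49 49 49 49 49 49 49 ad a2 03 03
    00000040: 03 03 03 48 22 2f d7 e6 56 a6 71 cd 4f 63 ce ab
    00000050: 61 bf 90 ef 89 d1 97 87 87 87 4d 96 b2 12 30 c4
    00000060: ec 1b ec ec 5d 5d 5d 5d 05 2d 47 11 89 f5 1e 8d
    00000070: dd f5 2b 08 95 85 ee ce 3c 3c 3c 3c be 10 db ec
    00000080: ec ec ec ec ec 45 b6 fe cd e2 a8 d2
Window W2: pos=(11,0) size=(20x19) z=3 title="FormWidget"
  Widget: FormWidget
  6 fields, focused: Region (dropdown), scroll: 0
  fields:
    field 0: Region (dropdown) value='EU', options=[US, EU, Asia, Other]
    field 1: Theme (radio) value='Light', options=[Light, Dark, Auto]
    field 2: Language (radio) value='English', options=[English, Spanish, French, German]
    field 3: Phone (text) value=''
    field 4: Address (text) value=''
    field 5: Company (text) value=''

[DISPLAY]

   ┏━━━┏━━━━━━━━━━━━━━━━━━┓             
   ┃ He┃ FormWidget       ┃             
   ┠───┠──────────────────┨━━━┓         
   ┃000┃> Region:     [E▼]┃   ┃         
   ┃000┃  Theme:      (●) ┃───┨         
   ┃000┃  Language:   (●) ┃in▲┃         
   ┃000┃  Phone:      [  ]┃s █┃         
   ┃000┃  Address:    [  ]┃  ░┃         
   ┃000┃  Company:    [  ]┃en░┃         
   ┃000┃                  ┃ns░┃         
   ┃000┃                  ┃ns░┃         
   ┃000┃                  ┃  ░┃         
   ┃   ┃                  ┃s ░┃         
   ┗━━━┃                  ┃er░┃         
      ┃┃                  ┃at░┃         


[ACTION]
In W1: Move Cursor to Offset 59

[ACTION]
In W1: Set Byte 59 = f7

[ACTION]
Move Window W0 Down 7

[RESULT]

   ┏━━━┏━━━━━━━━━━━━━━━━━━┓             
   ┃ He┃ FormWidget       ┃             
   ┠───┠──────────────────┨             
   ┃000┃> Region:     [E▼]┃             
   ┃000┃  Theme:      (●) ┃━━━┓         
   ┃000┃  Language:   (●) ┃   ┃         
   ┃000┃  Phone:      [  ]┃───┨         
   ┃000┃  Address:    [  ]┃in▲┃         
   ┃000┃  Company:    [  ]┃s █┃         
   ┃000┃                  ┃  ░┃         
   ┃000┃                  ┃en░┃         
   ┃000┃                  ┃ns░┃         
   ┃   ┃                  ┃ns░┃         
   ┗━━━┃                  ┃  ░┃         
      ┃┃                  ┃s ░┃         


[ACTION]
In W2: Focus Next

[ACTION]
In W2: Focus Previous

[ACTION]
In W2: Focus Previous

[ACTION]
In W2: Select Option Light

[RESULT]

   ┏━━━┏━━━━━━━━━━━━━━━━━━┓             
   ┃ He┃ FormWidget       ┃             
   ┠───┠──────────────────┨             
   ┃000┃  Region:     [E▼]┃             
   ┃000┃  Theme:      (●) ┃━━━┓         
   ┃000┃  Language:   (●) ┃   ┃         
   ┃000┃  Phone:      [  ]┃───┨         
   ┃000┃  Address:    [  ]┃in▲┃         
   ┃000┃> Company:    [  ]┃s █┃         
   ┃000┃                  ┃  ░┃         
   ┃000┃                  ┃en░┃         
   ┃000┃                  ┃ns░┃         
   ┃   ┃                  ┃ns░┃         
   ┗━━━┃                  ┃  ░┃         
      ┃┃                  ┃s ░┃         


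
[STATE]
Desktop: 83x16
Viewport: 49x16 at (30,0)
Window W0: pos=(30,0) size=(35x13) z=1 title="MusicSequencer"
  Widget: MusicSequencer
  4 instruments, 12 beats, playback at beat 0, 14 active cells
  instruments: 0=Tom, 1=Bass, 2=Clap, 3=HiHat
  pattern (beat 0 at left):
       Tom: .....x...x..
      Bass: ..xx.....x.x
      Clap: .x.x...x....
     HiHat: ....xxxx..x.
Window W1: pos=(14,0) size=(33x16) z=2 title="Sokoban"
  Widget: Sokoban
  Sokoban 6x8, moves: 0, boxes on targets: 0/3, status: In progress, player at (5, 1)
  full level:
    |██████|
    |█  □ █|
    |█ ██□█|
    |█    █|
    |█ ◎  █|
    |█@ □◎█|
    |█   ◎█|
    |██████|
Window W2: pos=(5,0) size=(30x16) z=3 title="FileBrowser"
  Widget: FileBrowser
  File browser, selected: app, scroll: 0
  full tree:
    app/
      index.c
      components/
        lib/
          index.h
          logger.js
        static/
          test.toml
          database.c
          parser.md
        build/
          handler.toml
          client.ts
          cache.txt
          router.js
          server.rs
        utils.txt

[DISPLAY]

━━━━┓━━━━━━━━━━━┓━━━━━━━━━━━━━━━━━┓              
    ┃           ┃                 ┃              
────┨───────────┨─────────────────┨              
    ┃           ┃01               ┃              
    ┃           ┃··               ┃              
    ┃           ┃·█               ┃              
    ┃           ┃··               ┃              
    ┃           ┃█·               ┃              
    ┃           ┃                 ┃              
    ┃           ┃                 ┃              
    ┃           ┃                 ┃              
    ┃           ┃                 ┃              
    ┃           ┃━━━━━━━━━━━━━━━━━┛              
    ┃           ┃                                
    ┃           ┃                                
━━━━┛━━━━━━━━━━━┛                                


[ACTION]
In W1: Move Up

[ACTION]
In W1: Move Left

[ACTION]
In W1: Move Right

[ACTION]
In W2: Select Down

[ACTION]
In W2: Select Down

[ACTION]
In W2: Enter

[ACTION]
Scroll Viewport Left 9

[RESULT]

━━━━━━━━━━━━━┓━━━━━━━━━━━┓━━━━━━━━━━━━━━━━━┓     
             ┃           ┃                 ┃     
─────────────┨───────────┨─────────────────┨     
             ┃           ┃01               ┃     
             ┃           ┃··               ┃     
nts/         ┃           ┃·█               ┃     
             ┃           ┃··               ┃     
c/           ┃           ┃█·               ┃     
/            ┃           ┃                 ┃     
             ┃           ┃                 ┃     
             ┃           ┃                 ┃     
             ┃           ┃                 ┃     
             ┃           ┃━━━━━━━━━━━━━━━━━┛     
             ┃           ┃                       
             ┃           ┃                       
━━━━━━━━━━━━━┛━━━━━━━━━━━┛                       
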